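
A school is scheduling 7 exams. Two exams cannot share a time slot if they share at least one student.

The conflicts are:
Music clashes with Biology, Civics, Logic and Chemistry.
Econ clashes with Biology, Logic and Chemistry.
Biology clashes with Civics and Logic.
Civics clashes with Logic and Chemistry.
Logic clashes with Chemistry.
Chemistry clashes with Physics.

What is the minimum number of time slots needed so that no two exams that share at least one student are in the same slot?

4

Music, Civics, Logic, Chemistry all conflict with each other, so at least 4 time slots are needed.
A valid assignment using 4 time slots: Music=4, Econ=3, Biology=2, Civics=3, Logic=1, Chemistry=2, Physics=1. Every pair that conflicts lands in different time slots.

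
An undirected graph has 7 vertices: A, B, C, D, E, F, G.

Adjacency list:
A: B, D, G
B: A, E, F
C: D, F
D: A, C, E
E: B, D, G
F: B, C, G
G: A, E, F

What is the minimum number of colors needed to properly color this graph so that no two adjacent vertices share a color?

The cycle F-B-A-D-C-F has odd length 5, so it cannot be 2-colored; at least 3 colors are needed.
3 colors suffice: color 1 → {A, E, F}; color 2 → {B, D, G}; color 3 → {C}. Every edge joins two different colors.

3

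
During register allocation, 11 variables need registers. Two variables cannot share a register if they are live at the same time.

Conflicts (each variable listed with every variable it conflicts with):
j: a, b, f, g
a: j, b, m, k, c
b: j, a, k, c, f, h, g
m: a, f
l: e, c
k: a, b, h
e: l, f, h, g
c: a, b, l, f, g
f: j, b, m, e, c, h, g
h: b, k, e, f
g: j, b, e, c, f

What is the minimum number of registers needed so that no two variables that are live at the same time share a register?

4

b, c, f, g are mutually in conflict, so at least 4 registers are needed.
4 registers suffice: register 1 → {a, l, f}; register 2 → {b, m, e}; register 3 → {h, g}; register 4 → {j, k, c}. No two conflicting variables share a register.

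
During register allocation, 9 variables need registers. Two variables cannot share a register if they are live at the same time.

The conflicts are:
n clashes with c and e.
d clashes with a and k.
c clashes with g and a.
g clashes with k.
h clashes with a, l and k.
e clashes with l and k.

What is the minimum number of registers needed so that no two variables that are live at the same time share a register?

3

The cycle d-a-c-g-k-d has odd length 5, so it cannot be 2-colored; at least 3 registers are needed.
3 registers suffice: register 1 → {c, l, k}; register 2 → {d, g, h, e}; register 3 → {n, a}. Every pair that conflicts lands in different registers.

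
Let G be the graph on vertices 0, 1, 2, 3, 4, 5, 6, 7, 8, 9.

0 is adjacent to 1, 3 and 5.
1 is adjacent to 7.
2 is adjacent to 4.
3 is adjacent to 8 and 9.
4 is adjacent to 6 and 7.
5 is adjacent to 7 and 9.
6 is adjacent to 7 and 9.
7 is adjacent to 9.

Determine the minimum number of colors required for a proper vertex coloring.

5, 7, 9 are mutually adjacent, so at least 3 colors are needed.
A valid assignment using 3 colors: 0=a, 1=b, 2=a, 3=c, 4=b, 5=c, 6=c, 7=a, 8=a, 9=b. Each edge has distinct colors on its endpoints.

3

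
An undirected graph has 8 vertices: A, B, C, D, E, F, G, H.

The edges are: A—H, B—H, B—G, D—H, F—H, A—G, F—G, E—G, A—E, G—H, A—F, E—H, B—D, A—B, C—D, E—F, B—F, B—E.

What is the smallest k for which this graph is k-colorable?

6

A, B, E, F, G, H form a clique, so at least 6 colors are needed.
6 colors suffice: color 1 → {C, H}; color 2 → {B}; color 3 → {D, E}; color 4 → {F}; color 5 → {A}; color 6 → {G}. Each edge has distinct colors on its endpoints.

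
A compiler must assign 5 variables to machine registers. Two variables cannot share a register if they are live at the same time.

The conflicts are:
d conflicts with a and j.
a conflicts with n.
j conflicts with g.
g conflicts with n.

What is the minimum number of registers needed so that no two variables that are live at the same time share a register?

3

The cycle d-a-n-g-j-d has odd length 5, so it cannot be 2-colored; at least 3 registers are needed.
A valid assignment using 3 registers: d=2, a=3, j=1, g=2, n=1. Every pair that conflicts lands in different registers.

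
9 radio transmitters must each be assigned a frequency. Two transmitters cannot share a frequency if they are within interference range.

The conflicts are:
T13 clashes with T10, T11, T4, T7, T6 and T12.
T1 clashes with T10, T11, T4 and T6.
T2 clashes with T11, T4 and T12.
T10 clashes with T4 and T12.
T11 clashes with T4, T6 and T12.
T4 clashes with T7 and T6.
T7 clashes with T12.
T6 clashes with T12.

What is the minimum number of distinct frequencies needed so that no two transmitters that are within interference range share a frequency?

4

T1, T11, T4, T6 are mutually in conflict, so at least 4 frequencies are needed.
4 frequencies suffice: T13=3, T1=3, T2=3, T10=2, T11=2, T4=1, T7=2, T6=4, T12=1. Each listed conflict is separated.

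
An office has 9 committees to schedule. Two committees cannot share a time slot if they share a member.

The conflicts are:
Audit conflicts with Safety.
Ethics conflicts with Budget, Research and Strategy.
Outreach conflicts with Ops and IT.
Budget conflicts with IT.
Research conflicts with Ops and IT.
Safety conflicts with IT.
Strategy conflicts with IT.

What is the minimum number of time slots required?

Outreach and Ops conflict, so at least 2 time slots are needed.
2 time slots suffice: time slot 1 → {Audit, Ethics, Ops, IT}; time slot 2 → {Outreach, Budget, Research, Safety, Strategy}. Each listed conflict is separated.

2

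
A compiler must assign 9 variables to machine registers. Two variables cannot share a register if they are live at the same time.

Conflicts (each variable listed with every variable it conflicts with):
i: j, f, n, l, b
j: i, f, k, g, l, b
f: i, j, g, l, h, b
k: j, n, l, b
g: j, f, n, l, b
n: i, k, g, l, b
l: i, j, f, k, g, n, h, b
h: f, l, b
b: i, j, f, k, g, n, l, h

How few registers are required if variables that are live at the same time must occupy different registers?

5

j, f, g, l, b all conflict with each other, so at least 5 registers are needed.
5 registers suffice: i=5, j=3, f=4, k=4, g=5, n=3, l=2, h=3, b=1. No two conflicting variables share a register.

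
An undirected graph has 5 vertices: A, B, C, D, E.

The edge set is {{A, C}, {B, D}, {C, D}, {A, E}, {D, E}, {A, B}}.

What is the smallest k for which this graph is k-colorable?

A and B are adjacent, so at least 2 colors are needed.
A valid assignment using 2 colors: A=1, B=2, C=2, D=1, E=2. Each edge has distinct colors on its endpoints.

2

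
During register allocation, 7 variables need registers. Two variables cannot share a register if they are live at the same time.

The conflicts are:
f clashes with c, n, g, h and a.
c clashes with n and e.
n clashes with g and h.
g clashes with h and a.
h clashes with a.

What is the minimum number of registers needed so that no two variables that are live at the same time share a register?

f, n, g, h all conflict with each other, so at least 4 registers are needed.
4 registers suffice: register 1 → {f, e}; register 2 → {c, g}; register 3 → {n, a}; register 4 → {h}. Every pair that conflicts lands in different registers.

4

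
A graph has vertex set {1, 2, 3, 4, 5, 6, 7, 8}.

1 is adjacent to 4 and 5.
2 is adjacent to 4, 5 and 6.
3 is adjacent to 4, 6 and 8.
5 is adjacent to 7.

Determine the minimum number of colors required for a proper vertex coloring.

2

5 and 7 are adjacent, so at least 2 colors are needed.
One proper 2-coloring: 1=red, 2=red, 3=red, 4=blue, 5=blue, 6=blue, 7=red, 8=blue. Every edge joins two different colors.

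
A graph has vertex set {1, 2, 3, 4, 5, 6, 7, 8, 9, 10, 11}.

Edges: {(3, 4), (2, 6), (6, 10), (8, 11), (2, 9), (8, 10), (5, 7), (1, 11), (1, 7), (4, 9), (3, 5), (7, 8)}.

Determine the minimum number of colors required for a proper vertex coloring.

The cycle 4-9-2-6-10-8-7-5-3-4 has odd length 9, so it cannot be 2-colored; at least 3 colors are needed.
A valid assignment using 3 colors: 1=b, 2=c, 3=a, 4=b, 5=b, 6=b, 7=a, 8=b, 9=a, 10=a, 11=a. Each edge has distinct colors on its endpoints.

3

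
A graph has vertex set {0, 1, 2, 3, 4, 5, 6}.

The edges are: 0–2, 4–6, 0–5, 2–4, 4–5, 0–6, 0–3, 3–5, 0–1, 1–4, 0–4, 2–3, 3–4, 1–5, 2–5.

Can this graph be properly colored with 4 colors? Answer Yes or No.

No

0, 2, 3, 4, 5 are mutually adjacent (a clique of size 5), so at least 5 colors are needed.
So 4 colors are not enough.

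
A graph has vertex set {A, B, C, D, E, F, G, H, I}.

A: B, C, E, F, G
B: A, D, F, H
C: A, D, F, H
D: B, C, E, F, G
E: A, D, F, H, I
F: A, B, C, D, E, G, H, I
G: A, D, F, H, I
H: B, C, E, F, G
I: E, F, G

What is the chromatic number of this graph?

D, E, F are pairwise adjacent, so at least 3 colors are needed.
3 colors suffice: color 1 → {F}; color 2 → {B, C, E, G}; color 3 → {A, D, H, I}. No two adjacent vertices share a color.

3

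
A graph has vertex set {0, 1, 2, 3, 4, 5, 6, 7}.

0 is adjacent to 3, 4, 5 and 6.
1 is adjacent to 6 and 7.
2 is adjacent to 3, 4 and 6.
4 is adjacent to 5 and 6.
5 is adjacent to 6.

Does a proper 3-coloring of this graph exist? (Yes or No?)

0, 4, 5, 6 form a clique, so at least 4 colors are needed.
So 3 colors are not enough.

No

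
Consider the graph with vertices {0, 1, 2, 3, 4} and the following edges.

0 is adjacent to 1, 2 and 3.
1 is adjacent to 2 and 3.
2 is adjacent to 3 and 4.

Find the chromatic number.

4

0, 1, 2, 3 are mutually adjacent (a clique of size 4), so at least 4 colors are needed.
4 colors suffice: color a → {2}; color b → {0, 4}; color c → {3}; color d → {1}. Each edge has distinct colors on its endpoints.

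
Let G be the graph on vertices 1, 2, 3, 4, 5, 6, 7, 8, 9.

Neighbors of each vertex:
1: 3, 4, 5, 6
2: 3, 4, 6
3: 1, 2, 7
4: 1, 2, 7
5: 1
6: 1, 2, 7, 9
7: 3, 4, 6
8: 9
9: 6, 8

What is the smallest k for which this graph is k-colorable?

6 and 9 are adjacent, so at least 2 colors are needed.
2 colors suffice: color red → {3, 4, 5, 6, 8}; color blue → {1, 2, 7, 9}. Every edge joins two different colors.

2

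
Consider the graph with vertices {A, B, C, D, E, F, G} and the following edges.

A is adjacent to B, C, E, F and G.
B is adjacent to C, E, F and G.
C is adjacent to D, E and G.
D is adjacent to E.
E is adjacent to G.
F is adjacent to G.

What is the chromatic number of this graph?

5

A, B, C, E, G form a clique, so at least 5 colors are needed.
5 colors suffice: A=5, B=1, C=2, D=1, E=4, F=2, G=3. Every edge joins two different colors.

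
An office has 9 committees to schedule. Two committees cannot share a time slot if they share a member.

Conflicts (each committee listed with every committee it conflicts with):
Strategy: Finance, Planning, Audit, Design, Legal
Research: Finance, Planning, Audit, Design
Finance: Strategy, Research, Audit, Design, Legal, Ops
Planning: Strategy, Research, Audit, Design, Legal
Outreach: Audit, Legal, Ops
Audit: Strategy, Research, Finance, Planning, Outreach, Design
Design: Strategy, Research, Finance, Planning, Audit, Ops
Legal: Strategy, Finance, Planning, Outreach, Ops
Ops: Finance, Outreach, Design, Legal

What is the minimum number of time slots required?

Strategy, Planning, Audit, Design all conflict with each other, so at least 4 time slots are needed.
4 time slots suffice: time slot 1 → {Design, Legal}; time slot 2 → {Audit, Ops}; time slot 3 → {Finance, Planning, Outreach}; time slot 4 → {Strategy, Research}. Every pair that conflicts lands in different time slots.

4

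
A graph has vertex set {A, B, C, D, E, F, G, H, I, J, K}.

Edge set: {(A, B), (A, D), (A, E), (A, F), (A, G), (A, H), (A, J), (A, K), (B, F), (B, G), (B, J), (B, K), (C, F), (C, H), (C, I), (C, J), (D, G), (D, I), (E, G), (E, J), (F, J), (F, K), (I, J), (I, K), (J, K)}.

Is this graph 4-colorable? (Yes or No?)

No

A, B, F, J, K are mutually adjacent (a clique of size 5), so at least 5 colors are needed.
So 4 colors are not enough.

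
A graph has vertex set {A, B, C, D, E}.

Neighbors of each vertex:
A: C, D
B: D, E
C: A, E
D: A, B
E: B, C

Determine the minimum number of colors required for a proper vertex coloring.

The cycle E-C-A-D-B-E has odd length 5, so it cannot be 2-colored; at least 3 colors are needed.
One proper 3-coloring: A=1, B=1, C=3, D=2, E=2. Every edge joins two different colors.

3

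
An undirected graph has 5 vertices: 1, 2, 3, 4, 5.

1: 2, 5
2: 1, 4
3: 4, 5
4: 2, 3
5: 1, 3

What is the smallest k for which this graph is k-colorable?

The cycle 5-3-4-2-1-5 has odd length 5, so it cannot be 2-colored; at least 3 colors are needed.
A valid assignment using 3 colors: 1=blue, 2=green, 3=blue, 4=red, 5=red. Each edge has distinct colors on its endpoints.

3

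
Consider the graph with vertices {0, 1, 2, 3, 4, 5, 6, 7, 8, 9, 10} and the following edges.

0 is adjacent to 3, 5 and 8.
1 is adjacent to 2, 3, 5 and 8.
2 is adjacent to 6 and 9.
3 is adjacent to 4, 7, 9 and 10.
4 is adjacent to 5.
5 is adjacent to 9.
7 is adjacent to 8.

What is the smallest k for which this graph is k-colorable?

2 and 9 are adjacent, so at least 2 colors are needed.
2 colors suffice: 0=b, 1=b, 2=a, 3=a, 4=b, 5=a, 6=b, 7=b, 8=a, 9=b, 10=b. Every edge joins two different colors.

2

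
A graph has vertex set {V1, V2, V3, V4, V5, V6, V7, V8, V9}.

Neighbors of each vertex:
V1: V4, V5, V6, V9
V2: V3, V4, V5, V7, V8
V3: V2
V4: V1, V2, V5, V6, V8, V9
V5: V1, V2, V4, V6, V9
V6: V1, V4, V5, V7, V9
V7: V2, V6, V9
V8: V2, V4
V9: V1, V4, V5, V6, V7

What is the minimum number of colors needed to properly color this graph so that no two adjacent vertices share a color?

5

V1, V4, V5, V6, V9 form a clique, so at least 5 colors are needed.
5 colors suffice: color 1 → {V3, V4, V7}; color 2 → {V2, V6}; color 3 → {V5, V8}; color 4 → {V9}; color 5 → {V1}. No two adjacent vertices share a color.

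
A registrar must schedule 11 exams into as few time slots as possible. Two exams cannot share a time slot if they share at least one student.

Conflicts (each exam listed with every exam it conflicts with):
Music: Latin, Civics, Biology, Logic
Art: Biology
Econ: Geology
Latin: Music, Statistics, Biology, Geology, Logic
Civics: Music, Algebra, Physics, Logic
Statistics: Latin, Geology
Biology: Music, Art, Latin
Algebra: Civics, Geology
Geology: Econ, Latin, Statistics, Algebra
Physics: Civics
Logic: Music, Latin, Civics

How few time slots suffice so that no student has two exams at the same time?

Latin, Statistics, Geology all conflict with each other, so at least 3 time slots are needed.
Using 3 time slots: Music=2, Art=1, Econ=1, Latin=1, Civics=1, Statistics=3, Biology=3, Algebra=3, Geology=2, Physics=2, Logic=3. Each listed conflict is separated.

3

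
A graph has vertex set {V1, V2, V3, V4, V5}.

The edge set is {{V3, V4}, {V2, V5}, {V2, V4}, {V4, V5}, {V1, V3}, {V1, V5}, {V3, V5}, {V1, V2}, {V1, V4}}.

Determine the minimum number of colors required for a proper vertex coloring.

V1, V3, V4, V5 are pairwise adjacent (a clique of size 4), so at least 4 colors are needed.
4 colors suffice: V1=3, V2=4, V3=4, V4=2, V5=1. No two adjacent vertices share a color.

4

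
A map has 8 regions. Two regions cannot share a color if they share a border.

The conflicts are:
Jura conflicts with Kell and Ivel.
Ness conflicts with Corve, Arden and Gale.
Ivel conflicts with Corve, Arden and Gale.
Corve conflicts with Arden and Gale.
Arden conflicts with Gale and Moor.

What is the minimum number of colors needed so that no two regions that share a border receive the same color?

Ness, Corve, Arden, Gale all conflict with each other, so at least 4 colors are needed.
4 colors suffice: color 1 → {Jura, Arden}; color 2 → {Kell, Gale, Moor}; color 3 → {Corve}; color 4 → {Ness, Ivel}. Every pair that conflicts lands in different colors.

4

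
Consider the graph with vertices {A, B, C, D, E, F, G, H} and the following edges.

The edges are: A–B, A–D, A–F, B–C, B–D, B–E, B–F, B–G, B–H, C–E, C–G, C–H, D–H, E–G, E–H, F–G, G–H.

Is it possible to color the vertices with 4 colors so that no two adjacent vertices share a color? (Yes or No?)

B, C, E, G, H form a clique, so at least 5 colors are needed.
So 4 colors are not enough.

No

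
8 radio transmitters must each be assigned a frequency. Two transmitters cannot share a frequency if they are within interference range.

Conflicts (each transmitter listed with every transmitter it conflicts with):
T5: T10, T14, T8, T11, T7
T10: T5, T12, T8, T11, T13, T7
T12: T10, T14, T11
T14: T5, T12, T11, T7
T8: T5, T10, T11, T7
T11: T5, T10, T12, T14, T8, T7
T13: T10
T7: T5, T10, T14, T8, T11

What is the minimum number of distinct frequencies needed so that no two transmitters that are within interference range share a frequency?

5

T5, T10, T8, T11, T7 pairwise conflict, so at least 5 frequencies are needed.
5 frequencies suffice: frequency 1 → {T10, T14}; frequency 2 → {T11, T13}; frequency 3 → {T5, T12}; frequency 4 → {T7}; frequency 5 → {T8}. Each listed conflict is separated.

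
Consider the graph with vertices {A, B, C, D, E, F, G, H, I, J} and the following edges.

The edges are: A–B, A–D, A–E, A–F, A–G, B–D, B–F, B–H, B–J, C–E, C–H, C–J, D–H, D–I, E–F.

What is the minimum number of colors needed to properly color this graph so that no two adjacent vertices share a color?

A, E, F are pairwise adjacent, so at least 3 colors are needed.
A valid assignment using 3 colors: A=2, B=1, C=3, D=3, E=1, F=3, G=1, H=2, I=1, J=2. Each edge has distinct colors on its endpoints.

3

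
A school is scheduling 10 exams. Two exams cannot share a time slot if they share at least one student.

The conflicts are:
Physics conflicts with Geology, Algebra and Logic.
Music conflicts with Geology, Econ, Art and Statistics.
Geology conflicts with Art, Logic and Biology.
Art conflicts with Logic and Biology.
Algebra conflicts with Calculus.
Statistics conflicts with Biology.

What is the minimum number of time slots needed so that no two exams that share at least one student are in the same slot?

3

Music, Geology, Art all conflict with each other, so at least 3 time slots are needed.
3 time slots suffice: time slot 1 → {Geology, Econ, Algebra, Statistics}; time slot 2 → {Physics, Art, Calculus}; time slot 3 → {Music, Logic, Biology}. No two conflicting exams share a time slot.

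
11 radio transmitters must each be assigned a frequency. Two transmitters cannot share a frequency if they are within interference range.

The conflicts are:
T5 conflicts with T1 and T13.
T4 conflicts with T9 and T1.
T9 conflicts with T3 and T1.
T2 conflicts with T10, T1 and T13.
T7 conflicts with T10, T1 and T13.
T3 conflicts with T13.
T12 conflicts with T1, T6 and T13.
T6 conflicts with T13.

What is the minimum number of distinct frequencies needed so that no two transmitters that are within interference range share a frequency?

T4, T9, T1 pairwise conflict, so at least 3 frequencies are needed.
Using 3 frequencies: T5=2, T4=3, T9=2, T2=2, T7=2, T3=3, T10=1, T12=2, T1=1, T6=3, T13=1. No two conflicting transmitters share a frequency.

3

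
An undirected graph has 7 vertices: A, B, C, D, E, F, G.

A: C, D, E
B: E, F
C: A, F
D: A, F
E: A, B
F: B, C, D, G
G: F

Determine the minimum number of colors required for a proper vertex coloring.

3

The cycle D-A-E-B-F-D has odd length 5, so it cannot be 2-colored; at least 3 colors are needed.
3 colors suffice: color red → {A, F}; color blue → {C, D, E, G}; color green → {B}. Each edge has distinct colors on its endpoints.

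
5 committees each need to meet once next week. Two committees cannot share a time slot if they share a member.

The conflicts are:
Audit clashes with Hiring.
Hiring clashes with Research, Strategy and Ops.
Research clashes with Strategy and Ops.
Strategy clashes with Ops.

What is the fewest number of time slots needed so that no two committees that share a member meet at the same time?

4

Hiring, Research, Strategy, Ops all conflict with each other, so at least 4 time slots are needed.
Using 4 time slots: Audit=2, Hiring=1, Research=2, Strategy=3, Ops=4. Every pair that conflicts lands in different time slots.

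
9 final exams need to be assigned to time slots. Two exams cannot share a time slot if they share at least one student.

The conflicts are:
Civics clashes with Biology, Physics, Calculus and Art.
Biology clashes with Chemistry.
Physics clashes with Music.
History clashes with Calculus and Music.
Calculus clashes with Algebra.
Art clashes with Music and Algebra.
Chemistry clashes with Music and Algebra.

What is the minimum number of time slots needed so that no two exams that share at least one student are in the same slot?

The cycle Biology-Chemistry-Music-Physics-Civics-Biology has odd length 5, so it cannot be 2-colored; at least 3 time slots are needed.
3 time slots suffice: time slot 1 → {Civics, Music, Algebra}; time slot 2 → {Physics, Calculus, Art, Chemistry}; time slot 3 → {Biology, History}. No two conflicting exams share a time slot.

3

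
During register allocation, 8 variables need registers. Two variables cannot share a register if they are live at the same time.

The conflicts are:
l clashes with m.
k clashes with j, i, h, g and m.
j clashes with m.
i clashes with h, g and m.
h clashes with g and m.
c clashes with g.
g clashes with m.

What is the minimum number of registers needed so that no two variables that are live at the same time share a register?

k, i, h, g, m pairwise conflict, so at least 5 registers are needed.
Using 5 registers: l=2, k=2, j=3, i=4, h=5, c=1, g=3, m=1. Every pair that conflicts lands in different registers.

5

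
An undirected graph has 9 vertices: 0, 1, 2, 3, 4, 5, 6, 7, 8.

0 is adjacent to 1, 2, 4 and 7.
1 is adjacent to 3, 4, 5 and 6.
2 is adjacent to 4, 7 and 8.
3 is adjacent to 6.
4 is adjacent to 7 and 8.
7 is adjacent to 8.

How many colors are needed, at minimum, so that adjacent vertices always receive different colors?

2, 4, 7, 8 are mutually adjacent (a clique of size 4), so at least 4 colors are needed.
A valid assignment using 4 colors: 0=d, 1=b, 2=b, 3=a, 4=a, 5=a, 6=c, 7=c, 8=d. Each edge has distinct colors on its endpoints.

4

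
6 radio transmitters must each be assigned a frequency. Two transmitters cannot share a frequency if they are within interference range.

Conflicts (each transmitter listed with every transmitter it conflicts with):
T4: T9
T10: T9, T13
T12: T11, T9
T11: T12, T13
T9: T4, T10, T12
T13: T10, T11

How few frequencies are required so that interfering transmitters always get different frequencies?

The cycle T10-T13-T11-T12-T9-T10 has odd length 5, so it cannot be 2-colored; at least 3 frequencies are needed.
3 frequencies suffice: T4=2, T10=3, T12=2, T11=1, T9=1, T13=2. Each listed conflict is separated.

3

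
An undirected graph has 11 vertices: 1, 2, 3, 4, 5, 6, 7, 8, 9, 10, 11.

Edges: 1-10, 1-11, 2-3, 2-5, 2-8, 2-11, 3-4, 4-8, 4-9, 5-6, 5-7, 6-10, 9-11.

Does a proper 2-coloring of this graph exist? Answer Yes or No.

The cycle 8-4-9-11-2-8 has odd length 5, so it cannot be 2-colored; at least 3 colors are needed.
So 2 colors are not enough.

No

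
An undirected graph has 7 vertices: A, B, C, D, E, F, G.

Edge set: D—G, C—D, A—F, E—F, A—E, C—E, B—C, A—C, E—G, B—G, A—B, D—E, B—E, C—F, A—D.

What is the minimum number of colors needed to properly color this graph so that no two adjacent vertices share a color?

A, B, C, E form a clique, so at least 4 colors are needed.
A valid assignment using 4 colors: A=2, B=4, C=3, D=4, E=1, F=4, G=2. Each edge has distinct colors on its endpoints.

4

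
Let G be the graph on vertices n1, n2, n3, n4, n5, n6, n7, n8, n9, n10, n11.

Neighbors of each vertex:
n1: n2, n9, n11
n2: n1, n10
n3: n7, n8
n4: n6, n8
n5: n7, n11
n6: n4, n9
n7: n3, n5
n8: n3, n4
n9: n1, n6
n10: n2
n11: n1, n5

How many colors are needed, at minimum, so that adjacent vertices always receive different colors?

3

The cycle n3-n7-n5-n11-n1-n9-n6-n4-n8-n3 has odd length 9, so it cannot be 2-colored; at least 3 colors are needed.
3 colors suffice: color 1 → {n1, n5, n6, n8, n10}; color 2 → {n2, n4, n7, n9, n11}; color 3 → {n3}. Every edge joins two different colors.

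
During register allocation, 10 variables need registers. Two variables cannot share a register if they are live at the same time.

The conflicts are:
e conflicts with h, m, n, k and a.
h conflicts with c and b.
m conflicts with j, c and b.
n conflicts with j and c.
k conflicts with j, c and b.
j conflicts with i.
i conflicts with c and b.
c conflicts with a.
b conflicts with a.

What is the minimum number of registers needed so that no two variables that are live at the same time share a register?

e and k conflict, so at least 2 registers are needed.
2 registers suffice: register 1 → {e, j, c, b}; register 2 → {h, m, n, k, i, a}. Every pair that conflicts lands in different registers.

2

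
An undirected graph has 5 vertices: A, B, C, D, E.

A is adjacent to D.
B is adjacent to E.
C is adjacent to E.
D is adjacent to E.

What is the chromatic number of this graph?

B and E are adjacent, so at least 2 colors are needed.
2 colors suffice: color 1 → {A, E}; color 2 → {B, C, D}. Every edge joins two different colors.

2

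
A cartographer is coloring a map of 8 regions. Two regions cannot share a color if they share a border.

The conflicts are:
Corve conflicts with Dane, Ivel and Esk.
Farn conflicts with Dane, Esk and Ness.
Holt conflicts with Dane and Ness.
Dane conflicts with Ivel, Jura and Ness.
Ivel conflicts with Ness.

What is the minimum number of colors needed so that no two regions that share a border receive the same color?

3

Holt, Dane, Ness all conflict with each other, so at least 3 colors are needed.
One proper 3-coloring: Corve=2, Farn=3, Holt=3, Dane=1, Ivel=3, Jura=2, Esk=1, Ness=2. Every pair that conflicts lands in different colors.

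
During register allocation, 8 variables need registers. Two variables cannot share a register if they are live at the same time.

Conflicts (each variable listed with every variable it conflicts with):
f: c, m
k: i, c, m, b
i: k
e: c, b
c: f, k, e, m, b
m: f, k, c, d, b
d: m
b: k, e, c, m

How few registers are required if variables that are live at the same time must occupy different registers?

4

k, c, m, b all conflict with each other, so at least 4 registers are needed.
4 registers suffice: f=3, k=4, i=1, e=1, c=2, m=1, d=2, b=3. No two conflicting variables share a register.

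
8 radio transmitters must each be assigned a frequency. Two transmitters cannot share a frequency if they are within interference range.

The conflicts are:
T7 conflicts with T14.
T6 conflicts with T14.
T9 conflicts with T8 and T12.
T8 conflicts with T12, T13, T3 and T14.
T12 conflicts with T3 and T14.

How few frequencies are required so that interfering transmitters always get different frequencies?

3

T9, T8, T12 pairwise conflict, so at least 3 frequencies are needed.
3 frequencies suffice: frequency 1 → {T7, T6, T8}; frequency 2 → {T9, T13, T3, T14}; frequency 3 → {T12}. No two conflicting transmitters share a frequency.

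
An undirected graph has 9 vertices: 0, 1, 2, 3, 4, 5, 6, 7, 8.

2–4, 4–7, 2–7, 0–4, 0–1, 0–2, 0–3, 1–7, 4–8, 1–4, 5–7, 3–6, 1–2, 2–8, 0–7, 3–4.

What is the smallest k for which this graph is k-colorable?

5

0, 1, 2, 4, 7 form a clique, so at least 5 colors are needed.
5 colors suffice: color a → {4, 5, 6}; color b → {0, 8}; color c → {3, 7}; color d → {2}; color e → {1}. Each edge has distinct colors on its endpoints.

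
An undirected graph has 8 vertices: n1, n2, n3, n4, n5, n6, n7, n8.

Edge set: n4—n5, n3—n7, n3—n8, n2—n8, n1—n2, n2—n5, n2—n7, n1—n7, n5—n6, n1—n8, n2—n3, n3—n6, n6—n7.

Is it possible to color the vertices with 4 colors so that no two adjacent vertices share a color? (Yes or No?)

The chromatic number is 3. n1, n2, n8 are mutually adjacent, so at least 3 colors are needed.
One proper 3-coloring: n1=3, n2=1, n3=3, n4=1, n5=2, n6=1, n7=2, n8=2.
Since 4 ≥ 3, a proper 4-coloring certainly exists.

Yes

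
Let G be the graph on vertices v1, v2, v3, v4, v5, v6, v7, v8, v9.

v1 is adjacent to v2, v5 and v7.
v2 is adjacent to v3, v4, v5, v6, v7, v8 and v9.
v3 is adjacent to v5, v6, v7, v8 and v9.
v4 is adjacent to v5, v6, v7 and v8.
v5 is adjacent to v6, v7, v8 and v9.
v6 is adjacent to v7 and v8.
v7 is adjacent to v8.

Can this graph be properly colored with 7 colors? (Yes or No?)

The chromatic number is 6. v2, v4, v5, v6, v7, v8 are pairwise adjacent (a clique of size 6), so at least 6 colors are needed.
6 colors suffice: color 1 → {v5}; color 2 → {v2}; color 3 → {v7, v9}; color 4 → {v1, v6}; color 5 → {v3, v4}; color 6 → {v8}.
Since 7 ≥ 6, a proper 7-coloring certainly exists.

Yes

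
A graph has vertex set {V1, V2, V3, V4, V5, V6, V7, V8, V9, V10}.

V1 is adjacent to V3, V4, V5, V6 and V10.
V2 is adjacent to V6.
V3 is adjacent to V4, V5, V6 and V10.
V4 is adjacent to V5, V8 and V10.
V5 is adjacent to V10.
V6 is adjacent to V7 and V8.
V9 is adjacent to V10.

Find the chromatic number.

5

V1, V3, V4, V5, V10 are mutually adjacent (a clique of size 5), so at least 5 colors are needed.
5 colors suffice: color R → {V4, V6, V9}; color B → {V1, V2, V7, V8}; color G → {V3}; color Y → {V10}; color P → {V5}. Each edge has distinct colors on its endpoints.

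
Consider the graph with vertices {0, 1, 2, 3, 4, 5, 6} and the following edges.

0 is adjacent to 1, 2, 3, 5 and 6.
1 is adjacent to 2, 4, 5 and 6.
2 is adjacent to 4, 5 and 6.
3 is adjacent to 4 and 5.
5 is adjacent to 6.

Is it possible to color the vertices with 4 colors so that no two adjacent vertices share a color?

0, 1, 2, 5, 6 are mutually adjacent (a clique of size 5), so at least 5 colors are needed.
So 4 colors are not enough.

No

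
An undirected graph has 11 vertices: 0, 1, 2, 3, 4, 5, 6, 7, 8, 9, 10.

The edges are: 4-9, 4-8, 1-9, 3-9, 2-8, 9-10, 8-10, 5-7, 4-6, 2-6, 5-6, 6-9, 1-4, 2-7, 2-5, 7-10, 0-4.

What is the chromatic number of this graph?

1, 4, 9 form a triangle, so at least 3 colors are needed.
A valid assignment using 3 colors: 0=a, 1=c, 2=a, 3=b, 4=b, 5=b, 6=c, 7=c, 8=c, 9=a, 10=b. Every edge joins two different colors.

3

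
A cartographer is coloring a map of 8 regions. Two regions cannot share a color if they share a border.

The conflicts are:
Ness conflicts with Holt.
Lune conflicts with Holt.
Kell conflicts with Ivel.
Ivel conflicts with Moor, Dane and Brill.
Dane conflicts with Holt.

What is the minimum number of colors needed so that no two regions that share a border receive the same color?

Ness and Holt conflict, so at least 2 colors are needed.
2 colors suffice: color 1 → {Ivel, Holt}; color 2 → {Ness, Lune, Kell, Moor, Dane, Brill}. Each listed conflict is separated.

2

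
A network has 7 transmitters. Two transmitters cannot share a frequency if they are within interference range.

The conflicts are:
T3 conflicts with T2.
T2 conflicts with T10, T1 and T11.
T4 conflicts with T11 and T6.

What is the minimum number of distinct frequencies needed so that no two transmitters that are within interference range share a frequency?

T2 and T11 conflict, so at least 2 frequencies are needed.
2 frequencies suffice: frequency 1 → {T2, T4}; frequency 2 → {T3, T10, T1, T11, T6}. No two conflicting transmitters share a frequency.

2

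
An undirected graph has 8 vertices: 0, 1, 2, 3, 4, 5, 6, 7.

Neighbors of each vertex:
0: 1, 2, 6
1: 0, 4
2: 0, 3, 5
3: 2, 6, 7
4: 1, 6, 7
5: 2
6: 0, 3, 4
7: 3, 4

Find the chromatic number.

2

3 and 7 are adjacent, so at least 2 colors are needed.
2 colors suffice: color a → {0, 3, 4, 5}; color b → {1, 2, 6, 7}. Each edge has distinct colors on its endpoints.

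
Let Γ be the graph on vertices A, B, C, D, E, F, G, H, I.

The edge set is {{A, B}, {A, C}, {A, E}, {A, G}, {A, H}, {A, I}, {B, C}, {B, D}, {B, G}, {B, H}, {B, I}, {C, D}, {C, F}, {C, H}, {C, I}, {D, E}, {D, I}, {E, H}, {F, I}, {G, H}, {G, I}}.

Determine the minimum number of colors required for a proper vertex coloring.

A, B, G, H form a clique, so at least 4 colors are needed.
4 colors suffice: A=2, B=1, C=4, D=2, E=1, F=1, G=4, H=3, I=3. Every edge joins two different colors.

4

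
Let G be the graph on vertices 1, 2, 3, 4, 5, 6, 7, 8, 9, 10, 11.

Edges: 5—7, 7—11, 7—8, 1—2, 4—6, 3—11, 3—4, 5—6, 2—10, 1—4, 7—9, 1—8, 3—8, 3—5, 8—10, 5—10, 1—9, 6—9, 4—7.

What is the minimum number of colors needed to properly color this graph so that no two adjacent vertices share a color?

2

7 and 11 are adjacent, so at least 2 colors are needed.
A valid assignment using 2 colors: 1=a, 2=b, 3=a, 4=b, 5=b, 6=a, 7=a, 8=b, 9=b, 10=a, 11=b. Each edge has distinct colors on its endpoints.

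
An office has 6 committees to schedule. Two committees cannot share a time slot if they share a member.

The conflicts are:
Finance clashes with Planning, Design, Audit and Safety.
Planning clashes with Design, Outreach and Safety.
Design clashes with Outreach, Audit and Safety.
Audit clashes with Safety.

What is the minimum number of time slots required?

Finance, Planning, Design, Safety are mutually in conflict, so at least 4 time slots are needed.
4 time slots suffice: time slot 1 → {Design}; time slot 2 → {Planning, Audit}; time slot 3 → {Outreach, Safety}; time slot 4 → {Finance}. Every pair that conflicts lands in different time slots.

4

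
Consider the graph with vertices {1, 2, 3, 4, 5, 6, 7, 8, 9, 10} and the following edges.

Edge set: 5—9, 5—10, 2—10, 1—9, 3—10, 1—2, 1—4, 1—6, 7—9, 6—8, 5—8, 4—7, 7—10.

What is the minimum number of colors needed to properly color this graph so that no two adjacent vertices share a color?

3

The cycle 2-10-5-9-1-2 has odd length 5, so it cannot be 2-colored; at least 3 colors are needed.
3 colors suffice: 1=a, 2=b, 3=b, 4=c, 5=b, 6=b, 7=b, 8=a, 9=c, 10=a. Every edge joins two different colors.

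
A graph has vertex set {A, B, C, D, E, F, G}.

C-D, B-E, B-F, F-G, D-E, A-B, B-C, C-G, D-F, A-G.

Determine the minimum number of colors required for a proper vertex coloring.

2

A and B are adjacent, so at least 2 colors are needed.
2 colors suffice: color 1 → {B, D, G}; color 2 → {A, C, E, F}. No two adjacent vertices share a color.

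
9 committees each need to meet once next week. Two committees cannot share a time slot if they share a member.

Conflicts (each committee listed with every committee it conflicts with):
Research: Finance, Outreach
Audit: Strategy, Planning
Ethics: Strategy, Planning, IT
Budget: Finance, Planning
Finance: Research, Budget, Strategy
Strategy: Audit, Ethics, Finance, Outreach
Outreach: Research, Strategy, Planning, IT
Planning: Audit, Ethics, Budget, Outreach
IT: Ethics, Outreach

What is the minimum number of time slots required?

The cycle Budget-Finance-Research-Outreach-Planning-Budget has odd length 5, so it cannot be 2-colored; at least 3 time slots are needed.
3 time slots suffice: Research=1, Audit=2, Ethics=2, Budget=3, Finance=2, Strategy=1, Outreach=2, Planning=1, IT=1. Every pair that conflicts lands in different time slots.

3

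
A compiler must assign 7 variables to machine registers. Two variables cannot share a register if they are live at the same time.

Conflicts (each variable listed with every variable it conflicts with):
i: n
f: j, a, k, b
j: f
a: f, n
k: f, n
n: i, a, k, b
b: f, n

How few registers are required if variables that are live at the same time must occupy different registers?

2

n and b conflict, so at least 2 registers are needed.
2 registers suffice: register 1 → {f, n}; register 2 → {i, j, a, k, b}. Each listed conflict is separated.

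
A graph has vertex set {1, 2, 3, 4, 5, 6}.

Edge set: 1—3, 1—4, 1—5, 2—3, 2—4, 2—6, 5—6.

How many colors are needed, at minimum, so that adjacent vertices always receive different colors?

3

The cycle 2-4-1-5-6-2 has odd length 5, so it cannot be 2-colored; at least 3 colors are needed.
A valid assignment using 3 colors: 1=red, 2=red, 3=blue, 4=blue, 5=blue, 6=green. Each edge has distinct colors on its endpoints.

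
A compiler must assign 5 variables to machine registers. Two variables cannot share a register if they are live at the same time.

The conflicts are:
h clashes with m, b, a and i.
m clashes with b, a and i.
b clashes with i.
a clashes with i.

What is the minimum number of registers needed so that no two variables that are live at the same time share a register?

4

h, m, a, i pairwise conflict, so at least 4 registers are needed.
4 registers suffice: register 1 → {h}; register 2 → {i}; register 3 → {m}; register 4 → {b, a}. No two conflicting variables share a register.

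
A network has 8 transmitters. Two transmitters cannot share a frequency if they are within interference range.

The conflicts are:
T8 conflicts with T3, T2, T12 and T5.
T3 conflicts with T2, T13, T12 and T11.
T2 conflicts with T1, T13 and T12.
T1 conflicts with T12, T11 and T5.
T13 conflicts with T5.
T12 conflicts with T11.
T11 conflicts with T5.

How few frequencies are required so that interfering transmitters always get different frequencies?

4

T8, T3, T2, T12 are mutually in conflict, so at least 4 frequencies are needed.
4 frequencies suffice: frequency 1 → {T2, T5}; frequency 2 → {T13, T12}; frequency 3 → {T3, T1}; frequency 4 → {T8, T11}. Every pair that conflicts lands in different frequencies.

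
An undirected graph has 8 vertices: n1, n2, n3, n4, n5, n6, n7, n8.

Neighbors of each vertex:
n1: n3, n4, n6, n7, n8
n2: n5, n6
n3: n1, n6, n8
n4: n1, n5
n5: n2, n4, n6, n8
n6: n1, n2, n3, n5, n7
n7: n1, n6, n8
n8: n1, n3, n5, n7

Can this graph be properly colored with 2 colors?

No

n2, n5, n6 are pairwise adjacent, so at least 3 colors are needed.
So 2 colors are not enough.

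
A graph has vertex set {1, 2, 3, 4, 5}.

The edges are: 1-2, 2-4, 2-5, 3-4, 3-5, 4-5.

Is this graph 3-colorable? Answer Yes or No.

The chromatic number is 3. 2, 4, 5 form a triangle, so at least 3 colors are needed.
3 colors suffice: color red → {1, 5}; color blue → {2, 3}; color green → {4}.
That is already a proper 3-coloring.

Yes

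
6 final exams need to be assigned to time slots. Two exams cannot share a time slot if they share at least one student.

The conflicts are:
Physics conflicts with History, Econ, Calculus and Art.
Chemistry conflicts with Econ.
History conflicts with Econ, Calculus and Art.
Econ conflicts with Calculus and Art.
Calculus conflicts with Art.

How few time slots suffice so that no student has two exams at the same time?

5

Physics, History, Econ, Calculus, Art all conflict with each other, so at least 5 time slots are needed.
Using 5 time slots: Physics=4, Chemistry=2, History=3, Econ=1, Calculus=5, Art=2. No two conflicting exams share a time slot.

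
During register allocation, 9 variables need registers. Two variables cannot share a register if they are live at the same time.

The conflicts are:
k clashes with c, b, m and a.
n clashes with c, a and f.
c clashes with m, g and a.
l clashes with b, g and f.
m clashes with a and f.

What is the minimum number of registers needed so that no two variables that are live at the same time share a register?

4

k, c, m, a pairwise conflict, so at least 4 registers are needed.
4 registers suffice: register 1 → {c, l}; register 2 → {n, b, m, g}; register 3 → {a, f}; register 4 → {k}. Each listed conflict is separated.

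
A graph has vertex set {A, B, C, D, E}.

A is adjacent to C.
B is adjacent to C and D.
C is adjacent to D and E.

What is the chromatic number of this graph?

3

B, C, D form a triangle, so at least 3 colors are needed.
3 colors suffice: color 1 → {C}; color 2 → {A, B, E}; color 3 → {D}. Each edge has distinct colors on its endpoints.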